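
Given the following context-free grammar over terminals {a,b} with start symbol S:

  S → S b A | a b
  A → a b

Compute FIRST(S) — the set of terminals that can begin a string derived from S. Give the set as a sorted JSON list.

FIRST sets, iterate to fixpoint:
[1]
  A via A→a b: +{a}
  S via S→a b: +{a}
  S: {a}  A: {a}
[2] (no change)
  S: {a}  A: {a}

FIRST(S) = ["a"]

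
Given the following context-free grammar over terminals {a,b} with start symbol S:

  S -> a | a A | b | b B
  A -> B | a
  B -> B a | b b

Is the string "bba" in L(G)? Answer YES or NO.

CNF form of G:
  S -> T0 A | T1 B | a | b
  A -> B T0 | T1 T1 | a
  B -> B T0 | T1 T1
  T0 -> a
  T1 -> b

Fill CYK table bottom-up:
  cell(0,0) b: {S,T1}  orig:{S}
  cell(1,1) b: {S,T1}  orig:{S}
  cell(2,2) a: {A,S,T0}  orig:{A,S}
  cell(0,1) bb: {A,B}
  cell(1,2) ba: ∅
  cell(0,2) bba: {A,B}

S ∉ T[0,2] ⇒ NO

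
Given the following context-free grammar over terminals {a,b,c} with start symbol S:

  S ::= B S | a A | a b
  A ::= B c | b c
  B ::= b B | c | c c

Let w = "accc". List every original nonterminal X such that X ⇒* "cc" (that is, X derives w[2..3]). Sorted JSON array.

Convert to CNF:
  S -> B S | T2 A | T2 T1
  A -> B T0 | T1 T0
  B -> T0 T0 | T1 B | c
  T0 -> c
  T1 -> b
  T2 -> a

CYK fill, restricted to cells inside w[2..3]:
  [2..2]={B,T0}  "c"  orig:{B}
  [3..3]={B,T0}  "c"  orig:{B}
  [2..3]={A,B}  "cc"

Original NTs in T[2,3] deriving "cc": ["A", "B"]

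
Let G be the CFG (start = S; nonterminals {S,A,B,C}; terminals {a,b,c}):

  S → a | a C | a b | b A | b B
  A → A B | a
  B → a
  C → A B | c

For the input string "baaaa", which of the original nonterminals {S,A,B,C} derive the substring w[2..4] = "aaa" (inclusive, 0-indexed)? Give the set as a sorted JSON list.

Convert to CNF:
  S -> T0 C | T0 T1 | T1 A | T1 B | a
  A -> A B | a
  B -> a
  C -> A B | c
  T0 -> a
  T1 -> b

CYK table (by increasing span) (cells [i..j] with 2 ≤ i ≤ j ≤ 4 only):
  [2..2]={A,B,S,T0}  "a"  orig:{A,B,S}
  [3..3]={A,B,S,T0}  "a"  orig:{A,B,S}
  [4..4]={A,B,S,T0}  "a"  orig:{A,B,S}
  [2..3]={A,C}  "aa"
  [3..4]={A,C}  "aa"
  [2..4]={A,C,S}  "aaa"

Original NTs in T[2,4] deriving "aaa": ["A", "C", "S"]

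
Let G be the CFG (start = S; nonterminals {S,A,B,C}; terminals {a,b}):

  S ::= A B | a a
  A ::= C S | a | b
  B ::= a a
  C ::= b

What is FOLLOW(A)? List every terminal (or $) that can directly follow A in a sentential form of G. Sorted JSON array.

FIRST sets, iterate to fixpoint:
[1]
  A via A→a: +{a}
  A via A→b: +{b}
  B via B→a a: +{a}
  C via C→b: +{b}
  S via S→A B: +{a,b}
  FIRST(S)={a,b}  FIRST(A)={a,b}  FIRST(B)={a}  FIRST(C)={b}
[2] done
  FIRST(S)={a,b}  FIRST(A)={a,b}  FIRST(B)={a}  FIRST(C)={b}

FOLLOW sets:
initialize: $ ∈ FOLLOW(S)
pass 1:
  A→C S: FOLLOW(C) ⊇ FIRST(S) = {a,b}; new: +{a,b}
  S→A B: FOLLOW(A) ⊇ FIRST(B) = {a}; new: +{a}
  S→A B: FOLLOW(B) ⊇ FOLLOW(S) ⊇ {$}; new: +{$}
  FOLLOW[S]={$}  FOLLOW[A]={a}  FOLLOW[B]={$}  FOLLOW[C]={a,b}
pass 2:
  A→C S: FOLLOW(S) ⊇ FOLLOW(A) ⊇ {a}; new: +{a}
  S→A B: FOLLOW(B) ⊇ FOLLOW(S) ⊇ {$,a}; new: +{a}
  FOLLOW[S]={$,a}  FOLLOW[A]={a}  FOLLOW[B]={$,a}  FOLLOW[C]={a,b}
pass 3: (no change)
  FOLLOW[S]={$,a}  FOLLOW[A]={a}  FOLLOW[B]={$,a}  FOLLOW[C]={a,b}

FOLLOW(A) = ["a"]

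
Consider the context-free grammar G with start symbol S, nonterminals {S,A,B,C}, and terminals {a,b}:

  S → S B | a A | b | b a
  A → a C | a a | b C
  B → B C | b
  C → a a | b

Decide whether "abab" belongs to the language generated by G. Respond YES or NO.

CNF form of G:
  S -> S B | T0 A | T1 T0 | b
  A -> T0 C | T0 T0 | T1 C
  B -> B C | b
  C -> T0 T0 | b
  T0 -> a
  T1 -> b

CYK table (by increasing span):
  T[0,0] 'a' = {T0}  orig:{}
  T[1,1] 'b' = {B,C,S,T1}  orig:{B,C,S}
  T[2,2] 'a' = {T0}  orig:{}
  T[3,3] 'b' = {B,C,S,T1}  orig:{B,C,S}
  T[0,1] 'ab' = {A}
  T[1,2] 'ba' = {S}
  T[2,3] 'ab' = {A}
  T[0,2] 'aba' = ∅
  T[1,3] 'bab' = {S}
  T[0,3] 'abab' = ∅

S ∉ T[0,3] ⇒ NO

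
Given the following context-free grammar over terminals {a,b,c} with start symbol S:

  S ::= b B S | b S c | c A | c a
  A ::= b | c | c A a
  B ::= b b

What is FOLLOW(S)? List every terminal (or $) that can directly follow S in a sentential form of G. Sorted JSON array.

FIRST sets, iterate to fixpoint:
round 1:
  A via A→b: +{b}
  A via A→c: +{c}
  B via B→b b: +{b}
  S via S→b B S: +{b}
  S via S→c A: +{c}
  FIRST[S]={b,c}  FIRST[A]={b,c}  FIRST[B]={b}
round 2: done
  FIRST[S]={b,c}  FIRST[A]={b,c}  FIRST[B]={b}

FOLLOW iteration:
initialize: $ ∈ FOLLOW(S)
round 1:
  A→c A a: FOLLOW(A) ⊇ FIRST(a) = {a}; new: +{a}
  S→b B S: FOLLOW(B) ⊇ FIRST(S) = {b,c}; new: +{b,c}
  S→b S c: FOLLOW(S) ⊇ FIRST(c) = {c}; new: +{c}
  S→c A: FOLLOW(A) ⊇ FOLLOW(S) ⊇ {$,c}; new: +{$,c}
  S: {$,c}  A: {$,a,c}  B: {b,c}
round 2: done
  S: {$,c}  A: {$,a,c}  B: {b,c}

FOLLOW(S) = ["$", "c"]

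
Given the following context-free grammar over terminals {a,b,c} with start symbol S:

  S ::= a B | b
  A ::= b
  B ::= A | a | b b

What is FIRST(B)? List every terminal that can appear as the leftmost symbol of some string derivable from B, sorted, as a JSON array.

FIRST sets, iterate to fixpoint:
iter 1:
  A via A→b: +{b}
  B via B→A: +{b}
  B via B→a: +{a}
  S via S→a B: +{a}
  S via S→b: +{b}
  FIRST[S]={a,b}  FIRST[A]={b}  FIRST[B]={a,b}
iter 2: (no change)
  FIRST[S]={a,b}  FIRST[A]={b}  FIRST[B]={a,b}

FIRST(B) = ["a", "b"]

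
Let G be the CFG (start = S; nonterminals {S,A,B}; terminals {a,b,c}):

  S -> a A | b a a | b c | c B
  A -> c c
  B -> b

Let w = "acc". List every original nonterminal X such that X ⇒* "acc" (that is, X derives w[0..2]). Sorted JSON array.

CNF form of G:
  S -> T0 B | T1 A | T2 T0 | T2 X3
  A -> T0 T0
  B -> b
  T0 -> c
  T1 -> a
  T2 -> b
  X3 -> T1 T1

CYK fill (cells [i..j] with 0 ≤ i ≤ j ≤ 2 only):
  [0..0]={T1}  "a"  orig:{}
  [1..1]={T0}  "c"  orig:{}
  [2..2]={T0}  "c"  orig:{}
  [0..1]=∅  "ac"
  [1..2]={A}  "cc"
  [0..2]={S}  "acc"

Original NTs in T[0,2] deriving "acc": ["S"]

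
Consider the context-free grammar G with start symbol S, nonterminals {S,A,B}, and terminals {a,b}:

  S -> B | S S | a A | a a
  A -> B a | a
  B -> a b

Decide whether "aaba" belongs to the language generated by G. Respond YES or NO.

Convert to CNF:
  S -> S S | T0 A | T0 T0 | T0 T1
  A -> B T0 | a
  B -> T0 T1
  T0 -> a
  T1 -> b

CYK fill:
  cell(0,0) a: {A,T0}  orig:{A}
  cell(1,1) a: {A,T0}  orig:{A}
  cell(2,2) b: {T1}  orig:{}
  cell(3,3) a: {A,T0}  orig:{A}
  cell(0,1) aa: {S}
  cell(1,2) ab: {B,S}
  cell(2,3) ba: ∅
  cell(0,2) aab: ∅
  cell(1,3) aba: {A}
  cell(0,3) aaba: {S}

S ∈ T[0,3] ⇒ YES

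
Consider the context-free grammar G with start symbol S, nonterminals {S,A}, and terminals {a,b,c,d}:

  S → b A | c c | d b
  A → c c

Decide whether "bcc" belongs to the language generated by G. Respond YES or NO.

CNF form of G:
  S -> T0 T0 | T1 A | T2 T1
  A -> T0 T0
  T0 -> c
  T1 -> b
  T2 -> d

CYK table (by increasing span):
  cell(0,0) b: {T1}  orig:{}
  cell(1,1) c: {T0}  orig:{}
  cell(2,2) c: {T0}  orig:{}
  cell(0,1) bc: ∅
  cell(1,2) cc: {A,S}
  cell(0,2) bcc: {S}

S ∈ T[0,2] ⇒ YES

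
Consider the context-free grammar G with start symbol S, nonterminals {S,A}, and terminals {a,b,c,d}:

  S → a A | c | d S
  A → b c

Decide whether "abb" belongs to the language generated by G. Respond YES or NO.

CNF form of G:
  S -> T2 A | T3 S | c
  A -> T0 T1
  T0 -> b
  T1 -> c
  T2 -> a
  T3 -> d

Fill CYK table bottom-up:
  T[0,0] 'a' = {T2}  orig:{}
  T[1,1] 'b' = {T0}  orig:{}
  T[2,2] 'b' = {T0}  orig:{}
  T[0,1] 'ab' = ∅
  T[1,2] 'bb' = ∅
  T[0,2] 'abb' = ∅

S ∉ T[0,2] ⇒ NO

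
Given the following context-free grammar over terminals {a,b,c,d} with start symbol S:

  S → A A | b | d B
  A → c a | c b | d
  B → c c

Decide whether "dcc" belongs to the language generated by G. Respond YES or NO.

CNF form of G:
  S -> A A | T3 B | b
  A -> T0 T1 | T0 T2 | d
  B -> T0 T0
  T0 -> c
  T1 -> a
  T2 -> b
  T3 -> d

Fill CYK table bottom-up:
  T[0,0] 'd' = {A,T3}  orig:{A}
  T[1,1] 'c' = {T0}  orig:{}
  T[2,2] 'c' = {T0}  orig:{}
  T[0,1] 'dc' = ∅
  T[1,2] 'cc' = {B}
  T[0,2] 'dcc' = {S}

S ∈ T[0,2] ⇒ YES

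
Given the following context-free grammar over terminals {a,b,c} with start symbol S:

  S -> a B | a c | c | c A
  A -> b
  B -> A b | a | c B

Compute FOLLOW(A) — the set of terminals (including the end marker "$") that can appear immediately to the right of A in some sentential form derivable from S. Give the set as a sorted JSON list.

Compute FIRST by fixpoint:
iter 1:
  A via A→b: +{b}
  B via B→A b: +{b}
  B via B→a: +{a}
  B via B→c B: +{c}
  S via S→a B: +{a}
  S via S→c: +{c}
  FIRST[S]={a,c}  FIRST[A]={b}  FIRST[B]={a,b,c}
iter 2: (no change)
  FIRST[S]={a,c}  FIRST[A]={b}  FIRST[B]={a,b,c}

FOLLOW sets:
initialize: $ ∈ FOLLOW(S)
[1]
  B→A b: FOLLOW(A) ⊇ FIRST(b) = {b}; new: +{b}
  S→a B: FOLLOW(B) ⊇ FOLLOW(S) ⊇ {$}; new: +{$}
  S→c A: FOLLOW(A) ⊇ FOLLOW(S) ⊇ {$}; new: +{$}
  FOLLOW(S)={$}  FOLLOW(A)={$,b}  FOLLOW(B)={$}
[2] (no change)
  FOLLOW(S)={$}  FOLLOW(A)={$,b}  FOLLOW(B)={$}

FOLLOW(A) = ["$", "b"]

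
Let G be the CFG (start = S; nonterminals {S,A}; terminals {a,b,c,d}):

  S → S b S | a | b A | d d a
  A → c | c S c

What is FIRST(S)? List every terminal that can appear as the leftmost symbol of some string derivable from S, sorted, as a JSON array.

Compute FIRST by fixpoint:
[1]
  A via A→c: +{c}
  S via S→a: +{a}
  S via S→b A: +{b}
  S via S→d d a: +{d}
  FIRST(S)={a,b,d}  FIRST(A)={c}
[2] — fixpoint
  FIRST(S)={a,b,d}  FIRST(A)={c}

FIRST(S) = ["a", "b", "d"]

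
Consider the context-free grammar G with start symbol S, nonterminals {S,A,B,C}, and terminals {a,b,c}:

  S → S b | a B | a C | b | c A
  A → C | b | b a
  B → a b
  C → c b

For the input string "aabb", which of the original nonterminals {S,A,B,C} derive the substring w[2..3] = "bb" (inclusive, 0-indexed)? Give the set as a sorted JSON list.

CNF form of G:
  S -> S T0 | T1 B | T1 C | T2 A | b
  A -> T0 T1 | T2 T0 | b
  B -> T1 T0
  C -> T2 T0
  T0 -> b
  T1 -> a
  T2 -> c

CYK fill, restricted to cells inside w[2..3]:
  [2..2]={A,S,T0}  "b"  orig:{A,S}
  [3..3]={A,S,T0}  "b"  orig:{A,S}
  [2..3]={S}  "bb"

Original NTs in T[2,3] deriving "bb": ["S"]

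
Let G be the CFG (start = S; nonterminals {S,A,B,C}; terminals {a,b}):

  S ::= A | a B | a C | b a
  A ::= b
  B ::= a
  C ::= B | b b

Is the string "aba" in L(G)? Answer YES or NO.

Convert to CNF:
  S -> T0 T1 | T1 B | T1 C | b
  A -> b
  B -> a
  C -> T0 T0 | a
  T0 -> b
  T1 -> a

CYK fill:
  [0..0]={B,C,T1}  "a"  orig:{B,C}
  [1..1]={A,S,T0}  "b"  orig:{A,S}
  [2..2]={B,C,T1}  "a"  orig:{B,C}
  [0..1]=∅  "ab"
  [1..2]={S}  "ba"
  [0..2]=∅  "aba"

S ∉ T[0,2] ⇒ NO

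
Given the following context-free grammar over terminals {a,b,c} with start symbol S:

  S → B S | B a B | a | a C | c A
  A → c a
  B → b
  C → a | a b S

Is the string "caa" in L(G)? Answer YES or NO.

Convert to CNF:
  S -> B S | B X4 | T0 A | T1 C | a
  A -> T0 T1
  B -> b
  C -> T1 X3 | a
  T0 -> c
  T1 -> a
  T2 -> b
  X3 -> T2 S
  X4 -> T1 B

Fill CYK table bottom-up:
  T[0,0] 'c' = {T0}  orig:{}
  T[1,1] 'a' = {C,S,T1}  orig:{C,S}
  T[2,2] 'a' = {C,S,T1}  orig:{C,S}
  T[0,1] 'ca' = {A}
  T[1,2] 'aa' = {S}
  T[0,2] 'caa' = ∅

S ∉ T[0,2] ⇒ NO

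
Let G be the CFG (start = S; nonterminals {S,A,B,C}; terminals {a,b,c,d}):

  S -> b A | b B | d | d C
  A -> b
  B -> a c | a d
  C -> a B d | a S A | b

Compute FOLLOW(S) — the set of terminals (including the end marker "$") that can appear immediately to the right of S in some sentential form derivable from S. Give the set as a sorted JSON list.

FIRST iteration:
pass 1:
  A via A→b: +{b}
  B via B→a c: +{a}
  C via C→a B d: +{a}
  C via C→b: +{b}
  S via S→b A: +{b}
  S via S→d: +{d}
  FIRST(S)={b,d}  FIRST(A)={b}  FIRST(B)={a}  FIRST(C)={a,b}
pass 2: (stable)
  FIRST(S)={b,d}  FIRST(A)={b}  FIRST(B)={a}  FIRST(C)={a,b}

Compute FOLLOW by fixpoint:
FOLLOW(S) := {$}
iter 1:
  C→a B d: FOLLOW(B) ⊇ FIRST(d) = {d}; new: +{d}
  C→a S A: FOLLOW(S) ⊇ FIRST(A) = {b}; new: +{b}
  S→b A: FOLLOW(A) ⊇ FOLLOW(S) ⊇ {$,b}; new: +{$,b}
  S→b B: FOLLOW(B) ⊇ FOLLOW(S) ⊇ {$,b}; new: +{$,b}
  S→d C: FOLLOW(C) ⊇ FOLLOW(S) ⊇ {$,b}; new: +{$,b}
  FOLLOW[S]={$,b}  FOLLOW[A]={$,b}  FOLLOW[B]={$,b,d}  FOLLOW[C]={$,b}
iter 2: done
  FOLLOW[S]={$,b}  FOLLOW[A]={$,b}  FOLLOW[B]={$,b,d}  FOLLOW[C]={$,b}

FOLLOW(S) = ["$", "b"]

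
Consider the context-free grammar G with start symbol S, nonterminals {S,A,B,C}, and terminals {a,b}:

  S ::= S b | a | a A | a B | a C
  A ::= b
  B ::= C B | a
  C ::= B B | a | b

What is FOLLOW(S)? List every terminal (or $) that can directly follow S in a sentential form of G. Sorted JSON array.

FIRST sets, iterate to fixpoint:
pass 1:
  A via A→b: +{b}
  B via B→a: +{a}
  C via C→B B: +{a}
  C via C→b: +{b}
  S via S→a: +{a}
  S: {a}  A: {b}  B: {a}  C: {a,b}
pass 2:
  B via B→C B: +{b}
  S: {a}  A: {b}  B: {a,b}  C: {a,b}
pass 3: (stable)
  S: {a}  A: {b}  B: {a,b}  C: {a,b}

Compute FOLLOW by fixpoint:
FOLLOW(S) := {$}
iter 1:
  B→C B: FOLLOW(C) ⊇ FIRST(B) = {a,b}; new: +{a,b}
  C→B B: FOLLOW(B) ⊇ FIRST(B) = {a,b}; new: +{a,b}
  S→S b: FOLLOW(S) ⊇ FIRST(b) = {b}; new: +{b}
  S→a A: FOLLOW(A) ⊇ FOLLOW(S) ⊇ {$,b}; new: +{$,b}
  S→a B: FOLLOW(B) ⊇ FOLLOW(S) ⊇ {$,b}; new: +{$}
  S→a C: FOLLOW(C) ⊇ FOLLOW(S) ⊇ {$,b}; new: +{$}
  FOLLOW[S]={$,b}  FOLLOW[A]={$,b}  FOLLOW[B]={$,a,b}  FOLLOW[C]={$,a,b}
iter 2: — fixpoint
  FOLLOW[S]={$,b}  FOLLOW[A]={$,b}  FOLLOW[B]={$,a,b}  FOLLOW[C]={$,a,b}

FOLLOW(S) = ["$", "b"]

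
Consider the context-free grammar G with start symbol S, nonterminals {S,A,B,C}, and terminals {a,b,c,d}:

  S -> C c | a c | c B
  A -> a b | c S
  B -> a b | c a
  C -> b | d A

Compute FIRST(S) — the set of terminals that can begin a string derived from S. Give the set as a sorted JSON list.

FIRST iteration:
[1]
  A via A→a b: +{a}
  A via A→c S: +{c}
  B via B→a b: +{a}
  B via B→c a: +{c}
  C via C→b: +{b}
  C via C→d A: +{d}
  S via S→C c: +{b,d}
  S via S→a c: +{a}
  S via S→c B: +{c}
  FIRST[S]={a,b,c,d}  FIRST[A]={a,c}  FIRST[B]={a,c}  FIRST[C]={b,d}
[2] done
  FIRST[S]={a,b,c,d}  FIRST[A]={a,c}  FIRST[B]={a,c}  FIRST[C]={b,d}

FIRST(S) = ["a", "b", "c", "d"]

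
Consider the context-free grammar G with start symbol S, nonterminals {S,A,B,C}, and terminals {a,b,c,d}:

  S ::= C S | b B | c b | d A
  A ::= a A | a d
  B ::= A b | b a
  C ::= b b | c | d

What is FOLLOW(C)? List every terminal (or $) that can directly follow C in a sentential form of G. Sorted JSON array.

FIRST sets, iterate to fixpoint:
[1]
  A via A→a A: +{a}
  B via B→A b: +{a}
  B via B→b a: +{b}
  C via C→b b: +{b}
  C via C→c: +{c}
  C via C→d: +{d}
  S via S→C S: +{b,c,d}
  FIRST(S)={b,c,d}  FIRST(A)={a}  FIRST(B)={a,b}  FIRST(C)={b,c,d}
[2] — fixpoint
  FIRST(S)={b,c,d}  FIRST(A)={a}  FIRST(B)={a,b}  FIRST(C)={b,c,d}

FOLLOW sets:
initialize: $ ∈ FOLLOW(S)
pass 1:
  B→A b: FOLLOW(A) ⊇ FIRST(b) = {b}; new: +{b}
  S→C S: FOLLOW(C) ⊇ FIRST(S) = {b,c,d}; new: +{b,c,d}
  S→b B: FOLLOW(B) ⊇ FOLLOW(S) ⊇ {$}; new: +{$}
  S→d A: FOLLOW(A) ⊇ FOLLOW(S) ⊇ {$}; new: +{$}
  FOLLOW[S]={$}  FOLLOW[A]={$,b}  FOLLOW[B]={$}  FOLLOW[C]={b,c,d}
pass 2: done
  FOLLOW[S]={$}  FOLLOW[A]={$,b}  FOLLOW[B]={$}  FOLLOW[C]={b,c,d}

FOLLOW(C) = ["b", "c", "d"]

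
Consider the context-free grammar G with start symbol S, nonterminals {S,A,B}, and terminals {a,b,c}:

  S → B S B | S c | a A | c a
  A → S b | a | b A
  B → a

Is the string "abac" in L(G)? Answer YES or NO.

CNF form of G:
  S -> B X3 | S T1 | T1 T2 | T2 A
  A -> S T0 | T0 A | a
  B -> a
  T0 -> b
  T1 -> c
  T2 -> a
  X3 -> S B

Fill CYK table bottom-up:
  [0..0]={A,B,T2}  "a"  orig:{A,B}
  [1..1]={T0}  "b"  orig:{}
  [2..2]={A,B,T2}  "a"  orig:{A,B}
  [3..3]={T1}  "c"  orig:{}
  [0..1]=∅  "ab"
  [1..2]={A}  "ba"
  [2..3]=∅  "ac"
  [0..2]={S}  "aba"
  [1..3]=∅  "bac"
  [0..3]={S}  "abac"

S ∈ T[0,3] ⇒ YES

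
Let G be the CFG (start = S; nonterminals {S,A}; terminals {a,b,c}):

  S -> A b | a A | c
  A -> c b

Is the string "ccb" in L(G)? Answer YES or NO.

CNF form of G:
  S -> A T1 | T2 A | c
  A -> T0 T1
  T0 -> c
  T1 -> b
  T2 -> a

CYK fill:
  [0..0]={S,T0}  "c"  orig:{S}
  [1..1]={S,T0}  "c"  orig:{S}
  [2..2]={T1}  "b"  orig:{}
  [0..1]=∅  "cc"
  [1..2]={A}  "cb"
  [0..2]=∅  "ccb"

S ∉ T[0,2] ⇒ NO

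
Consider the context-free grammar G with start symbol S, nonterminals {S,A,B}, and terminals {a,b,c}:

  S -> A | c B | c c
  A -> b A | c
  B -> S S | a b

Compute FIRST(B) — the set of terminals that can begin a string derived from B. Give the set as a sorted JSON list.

FIRST iteration:
iter 1:
  A via A→b A: +{b}
  A via A→c: +{c}
  B via B→a b: +{a}
  S via S→A: +{b,c}
  FIRST(S)={b,c}  FIRST(A)={b,c}  FIRST(B)={a}
iter 2:
  B via B→S S: +{b,c}
  FIRST(S)={b,c}  FIRST(A)={b,c}  FIRST(B)={a,b,c}
iter 3: done
  FIRST(S)={b,c}  FIRST(A)={b,c}  FIRST(B)={a,b,c}

FIRST(B) = ["a", "b", "c"]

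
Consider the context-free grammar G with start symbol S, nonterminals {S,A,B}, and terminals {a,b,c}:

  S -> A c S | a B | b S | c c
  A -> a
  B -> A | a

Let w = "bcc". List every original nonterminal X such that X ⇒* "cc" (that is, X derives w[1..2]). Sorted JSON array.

Convert to CNF:
  S -> A X3 | T0 T0 | T1 B | T2 S
  A -> a
  B -> a
  T0 -> c
  T1 -> a
  T2 -> b
  X3 -> T0 S

Fill CYK table bottom-up, restricted to cells inside w[1..2]:
  [1..1]={T0}  "c"  orig:{}
  [2..2]={T0}  "c"  orig:{}
  [1..2]={S}  "cc"

Original NTs in T[1,2] deriving "cc": ["S"]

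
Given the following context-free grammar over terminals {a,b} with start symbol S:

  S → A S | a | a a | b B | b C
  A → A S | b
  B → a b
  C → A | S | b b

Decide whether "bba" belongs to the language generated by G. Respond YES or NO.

CNF form of G:
  S -> A S | T0 T0 | T1 B | T1 C | a
  A -> A S | b
  B -> T0 T1
  C -> A S | T0 T0 | T1 B | T1 C | T1 T1 | a | b
  T0 -> a
  T1 -> b

CYK fill:
  T[0,0] 'b' = {A,C,T1}  orig:{A,C}
  T[1,1] 'b' = {A,C,T1}  orig:{A,C}
  T[2,2] 'a' = {C,S,T0}  orig:{C,S}
  T[0,1] 'bb' = {C,S}
  T[1,2] 'ba' = {A,C,S}
  T[0,2] 'bba' = {A,C,S}

S ∈ T[0,2] ⇒ YES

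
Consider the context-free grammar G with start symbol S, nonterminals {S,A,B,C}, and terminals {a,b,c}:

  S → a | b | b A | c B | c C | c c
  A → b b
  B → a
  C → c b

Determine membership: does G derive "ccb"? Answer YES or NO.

CNF form of G:
  S -> T0 A | T1 B | T1 C | T1 T1 | a | b
  A -> T0 T0
  B -> a
  C -> T1 T0
  T0 -> b
  T1 -> c

CYK fill:
  cell(0,0) c: {T1}  orig:{}
  cell(1,1) c: {T1}  orig:{}
  cell(2,2) b: {S,T0}  orig:{S}
  cell(0,1) cc: {S}
  cell(1,2) cb: {C}
  cell(0,2) ccb: {S}

S ∈ T[0,2] ⇒ YES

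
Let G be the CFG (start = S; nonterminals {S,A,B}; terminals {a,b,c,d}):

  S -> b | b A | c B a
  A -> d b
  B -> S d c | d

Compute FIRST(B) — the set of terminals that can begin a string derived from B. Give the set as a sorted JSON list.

FIRST sets, iterate to fixpoint:
round 1:
  A via A→d b: +{d}
  B via B→d: +{d}
  S via S→b: +{b}
  S via S→c B a: +{c}
  FIRST[S]={b,c}  FIRST[A]={d}  FIRST[B]={d}
round 2:
  B via B→S d c: +{b,c}
  FIRST[S]={b,c}  FIRST[A]={d}  FIRST[B]={b,c,d}
round 3: (no change)
  FIRST[S]={b,c}  FIRST[A]={d}  FIRST[B]={b,c,d}

FIRST(B) = ["b", "c", "d"]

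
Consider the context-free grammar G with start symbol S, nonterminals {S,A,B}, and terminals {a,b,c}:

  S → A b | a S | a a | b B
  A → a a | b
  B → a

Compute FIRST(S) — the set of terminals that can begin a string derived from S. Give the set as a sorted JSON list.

FIRST sets, iterate to fixpoint:
pass 1:
  A via A→a a: +{a}
  A via A→b: +{b}
  B via B→a: +{a}
  S via S→A b: +{a,b}
  S: {a,b}  A: {a,b}  B: {a}
pass 2: done
  S: {a,b}  A: {a,b}  B: {a}

FIRST(S) = ["a", "b"]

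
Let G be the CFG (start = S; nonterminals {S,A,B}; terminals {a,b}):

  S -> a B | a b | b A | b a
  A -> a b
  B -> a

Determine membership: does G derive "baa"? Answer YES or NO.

Convert to CNF:
  S -> T0 B | T0 T1 | T1 A | T1 T0
  A -> T0 T1
  B -> a
  T0 -> a
  T1 -> b

CYK fill:
  [0..0]={T1}  "b"  orig:{}
  [1..1]={B,T0}  "a"  orig:{B}
  [2..2]={B,T0}  "a"  orig:{B}
  [0..1]={S}  "ba"
  [1..2]={S}  "aa"
  [0..2]=∅  "baa"

S ∉ T[0,2] ⇒ NO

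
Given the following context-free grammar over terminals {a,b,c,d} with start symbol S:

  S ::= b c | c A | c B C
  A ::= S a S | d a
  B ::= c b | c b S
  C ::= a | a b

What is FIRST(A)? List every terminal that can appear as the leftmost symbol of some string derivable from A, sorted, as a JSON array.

Compute FIRST by fixpoint:
round 1:
  A via A→d a: +{d}
  B via B→c b: +{c}
  C via C→a: +{a}
  S via S→b c: +{b}
  S via S→c A: +{c}
  FIRST[S]={b,c}  FIRST[A]={d}  FIRST[B]={c}  FIRST[C]={a}
round 2:
  A via A→S a S: +{b,c}
  FIRST[S]={b,c}  FIRST[A]={b,c,d}  FIRST[B]={c}  FIRST[C]={a}
round 3: (stable)
  FIRST[S]={b,c}  FIRST[A]={b,c,d}  FIRST[B]={c}  FIRST[C]={a}

FIRST(A) = ["b", "c", "d"]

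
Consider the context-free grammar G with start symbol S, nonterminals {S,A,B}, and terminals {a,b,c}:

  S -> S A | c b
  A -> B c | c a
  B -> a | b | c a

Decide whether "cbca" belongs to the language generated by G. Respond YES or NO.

CNF form of G:
  S -> S A | T0 T2
  A -> B T0 | T0 T1
  B -> T0 T1 | a | b
  T0 -> c
  T1 -> a
  T2 -> b

CYK fill:
  [0..0]={T0}  "c"  orig:{}
  [1..1]={B,T2}  "b"  orig:{B}
  [2..2]={T0}  "c"  orig:{}
  [3..3]={B,T1}  "a"  orig:{B}
  [0..1]={S}  "cb"
  [1..2]={A}  "bc"
  [2..3]={A,B}  "ca"
  [0..2]=∅  "cbc"
  [1..3]=∅  "bca"
  [0..3]={S}  "cbca"

S ∈ T[0,3] ⇒ YES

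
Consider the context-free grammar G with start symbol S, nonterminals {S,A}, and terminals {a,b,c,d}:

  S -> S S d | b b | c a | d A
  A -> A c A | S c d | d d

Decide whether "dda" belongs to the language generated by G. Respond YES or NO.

CNF form of G:
  S -> S X6 | T0 T3 | T1 A | T2 T2
  A -> A X4 | S X5 | T1 T1
  T0 -> c
  T1 -> d
  T2 -> b
  T3 -> a
  X4 -> T0 A
  X5 -> T0 T1
  X6 -> S T1

CYK table (by increasing span):
  [0..0]={T1}  "d"  orig:{}
  [1..1]={T1}  "d"  orig:{}
  [2..2]={T3}  "a"  orig:{}
  [0..1]={A}  "dd"
  [1..2]=∅  "da"
  [0..2]=∅  "dda"

S ∉ T[0,2] ⇒ NO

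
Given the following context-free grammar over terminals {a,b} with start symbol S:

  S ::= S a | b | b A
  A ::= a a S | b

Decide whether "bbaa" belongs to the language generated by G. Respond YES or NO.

Convert to CNF:
  S -> S T0 | T1 A | b
  A -> T0 X2 | b
  T0 -> a
  T1 -> b
  X2 -> T0 S

Fill CYK table bottom-up:
  cell(0,0) b: {A,S,T1}  orig:{A,S}
  cell(1,1) b: {A,S,T1}  orig:{A,S}
  cell(2,2) a: {T0}  orig:{}
  cell(3,3) a: {T0}  orig:{}
  cell(0,1) bb: {S}
  cell(1,2) ba: {S}
  cell(2,3) aa: ∅
  cell(0,2) bba: {S}
  cell(1,3) baa: {S}
  cell(0,3) bbaa: {S}

S ∈ T[0,3] ⇒ YES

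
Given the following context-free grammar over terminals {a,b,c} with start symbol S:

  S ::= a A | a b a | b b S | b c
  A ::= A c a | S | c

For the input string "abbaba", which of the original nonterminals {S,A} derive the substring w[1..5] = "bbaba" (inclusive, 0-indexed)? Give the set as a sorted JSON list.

CNF form of G:
  S -> T1 A | T1 X6 | T2 T0 | T2 X7
  A -> A X3 | T1 A | T1 X4 | T2 T0 | T2 X5 | c
  T0 -> c
  T1 -> a
  T2 -> b
  X3 -> T0 T1
  X4 -> T2 T1
  X5 -> T2 S
  X6 -> T2 T1
  X7 -> T2 S

CYK fill — only the sub-triangle for w[1..5]:
  [1..1]={T2}  "b"  orig:{}
  [2..2]={T2}  "b"  orig:{}
  [3..3]={T1}  "a"  orig:{}
  [4..4]={T2}  "b"  orig:{}
  [5..5]={T1}  "a"  orig:{}
  [1..2]=∅  "bb"
  [2..3]={X4,X6}  "ba"  orig:{}
  [3..4]=∅  "ab"
  [4..5]={X4,X6}  "ba"  orig:{}
  [1..3]=∅  "bba"
  [2..4]=∅  "bab"
  [3..5]={A,S}  "aba"
  [1..4]=∅  "bbab"
  [2..5]={X5,X7}  "baba"  orig:{}
  [1..5]={A,S}  "bbaba"

Original NTs in T[1,5] deriving "bbaba": ["A", "S"]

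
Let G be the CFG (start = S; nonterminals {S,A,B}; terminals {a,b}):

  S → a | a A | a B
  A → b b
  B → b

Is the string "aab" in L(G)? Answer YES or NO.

Convert to CNF:
  S -> T1 A | T1 B | a
  A -> T0 T0
  B -> b
  T0 -> b
  T1 -> a

CYK fill:
  T[0,0] 'a' = {S,T1}  orig:{S}
  T[1,1] 'a' = {S,T1}  orig:{S}
  T[2,2] 'b' = {B,T0}  orig:{B}
  T[0,1] 'aa' = ∅
  T[1,2] 'ab' = {S}
  T[0,2] 'aab' = ∅

S ∉ T[0,2] ⇒ NO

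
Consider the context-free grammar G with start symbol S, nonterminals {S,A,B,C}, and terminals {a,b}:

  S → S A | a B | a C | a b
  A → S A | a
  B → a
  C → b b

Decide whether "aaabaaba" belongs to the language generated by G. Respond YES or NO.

Convert to CNF:
  S -> S A | T1 B | T1 C | T1 T0
  A -> S A | a
  B -> a
  C -> T0 T0
  T0 -> b
  T1 -> a

CYK table (by increasing span):
  [0..0]={A,B,T1}  "a"  orig:{A,B}
  [1..1]={A,B,T1}  "a"  orig:{A,B}
  [2..2]={A,B,T1}  "a"  orig:{A,B}
  [3..3]={T0}  "b"  orig:{}
  [4..4]={A,B,T1}  "a"  orig:{A,B}
  [5..5]={A,B,T1}  "a"  orig:{A,B}
  [6..6]={T0}  "b"  orig:{}
  [7..7]={A,B,T1}  "a"  orig:{A,B}
  [0..1]={S}  "aa"
  [1..2]={S}  "aa"
  [2..3]={S}  "ab"
  [3..4]=∅  "ba"
  [4..5]={S}  "aa"
  [5..6]={S}  "ab"
  [6..7]=∅  "ba"
  [0..2]={A,S}  "aaa"
  [1..3]=∅  "aab"
  [2..4]={A,S}  "aba"
  [3..5]=∅  "baa"
  [4..6]=∅  "aab"
  [5..7]={A,S}  "aba"
  [0..3]=∅  "aaab"
  [1..4]=∅  "aaba"
  [2..5]={A,S}  "abaa"
  [3..6]=∅  "baab"
  [4..7]=∅  "aaba"
  [0..4]={A,S}  "aaaba"
  [1..5]=∅  "aabaa"
  [2..6]=∅  "abaab"
  [3..7]=∅  "baaba"
  [0..5]={A,S}  "aaabaa"
  [1..6]=∅  "aabaab"
  [2..7]={A,S}  "abaaba"
  [0..6]=∅  "aaabaab"
  [1..7]=∅  "aabaaba"
  [0..7]={A,S}  "aaabaaba"

S ∈ T[0,7] ⇒ YES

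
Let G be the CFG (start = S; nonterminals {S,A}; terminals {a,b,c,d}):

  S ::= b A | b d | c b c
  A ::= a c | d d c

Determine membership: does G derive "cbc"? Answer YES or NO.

CNF form of G:
  S -> T1 X5 | T3 A | T3 T2
  A -> T0 T1 | T2 X4
  T0 -> a
  T1 -> c
  T2 -> d
  T3 -> b
  X4 -> T2 T1
  X5 -> T3 T1

Fill CYK table bottom-up:
  cell(0,0) c: {T1}  orig:{}
  cell(1,1) b: {T3}  orig:{}
  cell(2,2) c: {T1}  orig:{}
  cell(0,1) cb: ∅
  cell(1,2) bc: {X5}  orig:{}
  cell(0,2) cbc: {S}

S ∈ T[0,2] ⇒ YES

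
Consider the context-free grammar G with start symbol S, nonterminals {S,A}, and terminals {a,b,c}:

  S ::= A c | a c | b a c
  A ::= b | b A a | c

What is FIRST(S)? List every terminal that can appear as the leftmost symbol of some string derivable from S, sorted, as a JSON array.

FIRST iteration:
round 1:
  A via A→b: +{b}
  A via A→c: +{c}
  S via S→A c: +{b,c}
  S via S→a c: +{a}
  FIRST(S)={a,b,c}  FIRST(A)={b,c}
round 2: done
  FIRST(S)={a,b,c}  FIRST(A)={b,c}

FIRST(S) = ["a", "b", "c"]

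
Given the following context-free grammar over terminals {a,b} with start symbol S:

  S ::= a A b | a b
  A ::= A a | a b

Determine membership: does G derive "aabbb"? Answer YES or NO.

CNF form of G:
  S -> T0 T1 | T0 X2
  A -> A T0 | T0 T1
  T0 -> a
  T1 -> b
  X2 -> A T1

CYK table (by increasing span):
  [0..0]={T0}  "a"  orig:{}
  [1..1]={T0}  "a"  orig:{}
  [2..2]={T1}  "b"  orig:{}
  [3..3]={T1}  "b"  orig:{}
  [4..4]={T1}  "b"  orig:{}
  [0..1]=∅  "aa"
  [1..2]={A,S}  "ab"
  [2..3]=∅  "bb"
  [3..4]=∅  "bb"
  [0..2]=∅  "aab"
  [1..3]={X2}  "abb"  orig:{}
  [2..4]=∅  "bbb"
  [0..3]={S}  "aabb"
  [1..4]=∅  "abbb"
  [0..4]=∅  "aabbb"

S ∉ T[0,4] ⇒ NO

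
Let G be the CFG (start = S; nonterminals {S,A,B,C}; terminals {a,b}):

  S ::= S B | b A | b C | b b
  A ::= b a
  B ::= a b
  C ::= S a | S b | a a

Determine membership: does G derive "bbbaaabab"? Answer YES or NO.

Convert to CNF:
  S -> S B | T0 A | T0 C | T0 T0
  A -> T0 T1
  B -> T1 T0
  C -> S T0 | S T1 | T1 T1
  T0 -> b
  T1 -> a

CYK table (by increasing span):
  T[0,0] 'b' = {T0}  orig:{}
  T[1,1] 'b' = {T0}  orig:{}
  T[2,2] 'b' = {T0}  orig:{}
  T[3,3] 'a' = {T1}  orig:{}
  T[4,4] 'a' = {T1}  orig:{}
  T[5,5] 'a' = {T1}  orig:{}
  T[6,6] 'b' = {T0}  orig:{}
  T[7,7] 'a' = {T1}  orig:{}
  T[8,8] 'b' = {T0}  orig:{}
  T[0,1] 'bb' = {S}
  T[1,2] 'bb' = {S}
  T[2,3] 'ba' = {A}
  T[3,4] 'aa' = {C}
  T[4,5] 'aa' = {C}
  T[5,6] 'ab' = {B}
  T[6,7] 'ba' = {A}
  T[7,8] 'ab' = {B}
  T[0,2] 'bbb' = {C}
  T[1,3] 'bba' = {C,S}
  T[2,4] 'baa' = {S}
  T[3,5] 'aaa' = ∅
  T[4,6] 'aab' = ∅
  T[5,7] 'aba' = ∅
  T[6,8] 'bab' = ∅
  T[0,3] 'bbba' = {S}
  T[1,4] 'bbaa' = {C}
  T[2,5] 'baaa' = {C}
  T[3,6] 'aaab' = ∅
  T[4,7] 'aaba' = ∅
  T[5,8] 'abab' = ∅
  T[0,4] 'bbbaa' = {C,S}
  T[1,5] 'bbaaa' = {S}
  T[2,6] 'baaab' = {S}
  T[3,7] 'aaaba' = ∅
  T[4,8] 'aabab' = ∅
  T[0,5] 'bbbaaa' = {C}
  T[1,6] 'bbaaab' = {C}
  T[2,7] 'baaaba' = {C}
  T[3,8] 'aaabab' = ∅
  T[0,6] 'bbbaaab' = {S}
  T[1,7] 'bbaaaba' = {S}
  T[2,8] 'baaabab' = {S}
  T[0,7] 'bbbaaaba' = {C}
  T[1,8] 'bbaaabab' = {C}
  T[0,8] 'bbbaaabab' = {S}

S ∈ T[0,8] ⇒ YES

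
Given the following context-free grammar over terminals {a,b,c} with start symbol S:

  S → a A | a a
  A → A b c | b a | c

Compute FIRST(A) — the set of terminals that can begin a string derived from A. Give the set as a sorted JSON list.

Compute FIRST by fixpoint:
[1]
  A via A→b a: +{b}
  A via A→c: +{c}
  S via S→a A: +{a}
  FIRST(S)={a}  FIRST(A)={b,c}
[2] done
  FIRST(S)={a}  FIRST(A)={b,c}

FIRST(A) = ["b", "c"]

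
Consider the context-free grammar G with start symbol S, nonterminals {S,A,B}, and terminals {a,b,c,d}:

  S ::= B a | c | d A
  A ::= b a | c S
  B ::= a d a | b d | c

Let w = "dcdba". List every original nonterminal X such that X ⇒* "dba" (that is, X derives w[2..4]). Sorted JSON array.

Convert to CNF:
  S -> B T1 | T3 A | c
  A -> T0 T1 | T2 S
  B -> T0 T3 | T1 X4 | c
  T0 -> b
  T1 -> a
  T2 -> c
  T3 -> d
  X4 -> T3 T1

CYK table (by increasing span) — only the sub-triangle for w[2..4]:
  cell(2,2) d: {T3}  orig:{}
  cell(3,3) b: {T0}  orig:{}
  cell(4,4) a: {T1}  orig:{}
  cell(2,3) db: ∅
  cell(3,4) ba: {A}
  cell(2,4) dba: {S}

Original NTs in T[2,4] deriving "dba": ["S"]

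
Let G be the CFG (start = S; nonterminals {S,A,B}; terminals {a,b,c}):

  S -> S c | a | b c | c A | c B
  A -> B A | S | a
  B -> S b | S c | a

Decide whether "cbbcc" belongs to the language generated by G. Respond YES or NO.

CNF form of G:
  S -> S T0 | T0 A | T0 B | T1 T0 | a
  A -> B A | S T0 | T0 A | T0 B | T1 T0 | a
  B -> S T0 | S T1 | a
  T0 -> c
  T1 -> b

CYK fill:
  T[0,0] 'c' = {T0}  orig:{}
  T[1,1] 'b' = {T1}  orig:{}
  T[2,2] 'b' = {T1}  orig:{}
  T[3,3] 'c' = {T0}  orig:{}
  T[4,4] 'c' = {T0}  orig:{}
  T[0,1] 'cb' = ∅
  T[1,2] 'bb' = ∅
  T[2,3] 'bc' = {A,S}
  T[3,4] 'cc' = ∅
  T[0,2] 'cbb' = ∅
  T[1,3] 'bbc' = ∅
  T[2,4] 'bcc' = {A,B,S}
  T[0,3] 'cbbc' = ∅
  T[1,4] 'bbcc' = ∅
  T[0,4] 'cbbcc' = ∅

S ∉ T[0,4] ⇒ NO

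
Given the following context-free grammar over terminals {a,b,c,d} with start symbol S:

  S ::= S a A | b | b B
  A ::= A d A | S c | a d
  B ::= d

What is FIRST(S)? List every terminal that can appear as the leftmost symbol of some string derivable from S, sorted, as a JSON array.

FIRST sets, iterate to fixpoint:
round 1:
  A via A→a d: +{a}
  B via B→d: +{d}
  S via S→b: +{b}
  FIRST[S]={b}  FIRST[A]={a}  FIRST[B]={d}
round 2:
  A via A→S c: +{b}
  FIRST[S]={b}  FIRST[A]={a,b}  FIRST[B]={d}
round 3: (stable)
  FIRST[S]={b}  FIRST[A]={a,b}  FIRST[B]={d}

FIRST(S) = ["b"]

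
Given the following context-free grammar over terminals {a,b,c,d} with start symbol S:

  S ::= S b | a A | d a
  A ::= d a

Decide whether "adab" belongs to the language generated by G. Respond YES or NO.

CNF form of G:
  S -> S T2 | T0 T1 | T1 A
  A -> T0 T1
  T0 -> d
  T1 -> a
  T2 -> b

CYK fill:
  cell(0,0) a: {T1}  orig:{}
  cell(1,1) d: {T0}  orig:{}
  cell(2,2) a: {T1}  orig:{}
  cell(3,3) b: {T2}  orig:{}
  cell(0,1) ad: ∅
  cell(1,2) da: {A,S}
  cell(2,3) ab: ∅
  cell(0,2) ada: {S}
  cell(1,3) dab: {S}
  cell(0,3) adab: {S}

S ∈ T[0,3] ⇒ YES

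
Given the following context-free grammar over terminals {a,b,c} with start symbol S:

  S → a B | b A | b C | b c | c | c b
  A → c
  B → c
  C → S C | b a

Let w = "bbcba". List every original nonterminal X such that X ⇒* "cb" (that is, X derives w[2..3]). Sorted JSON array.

CNF form of G:
  S -> T0 A | T0 C | T0 T2 | T1 B | T2 T0 | c
  A -> c
  B -> c
  C -> S C | T0 T1
  T0 -> b
  T1 -> a
  T2 -> c

CYK table (by increasing span), restricted to cells inside w[2..3]:
  [2..2]={A,B,S,T2}  "c"  orig:{A,B,S}
  [3..3]={T0}  "b"  orig:{}
  [2..3]={S}  "cb"

Original NTs in T[2,3] deriving "cb": ["S"]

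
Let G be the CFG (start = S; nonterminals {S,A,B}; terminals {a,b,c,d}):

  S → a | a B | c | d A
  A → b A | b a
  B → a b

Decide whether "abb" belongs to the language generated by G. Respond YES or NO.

CNF form of G:
  S -> T1 B | T2 A | a | c
  A -> T0 A | T0 T1
  B -> T1 T0
  T0 -> b
  T1 -> a
  T2 -> d

CYK table (by increasing span):
  [0..0]={S,T1}  "a"  orig:{S}
  [1..1]={T0}  "b"  orig:{}
  [2..2]={T0}  "b"  orig:{}
  [0..1]={B}  "ab"
  [1..2]=∅  "bb"
  [0..2]=∅  "abb"

S ∉ T[0,2] ⇒ NO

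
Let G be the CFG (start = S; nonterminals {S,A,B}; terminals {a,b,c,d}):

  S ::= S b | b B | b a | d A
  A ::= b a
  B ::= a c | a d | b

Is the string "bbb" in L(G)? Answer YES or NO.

Convert to CNF:
  S -> S T0 | T0 B | T0 T1 | T3 A
  A -> T0 T1
  B -> T1 T2 | T1 T3 | b
  T0 -> b
  T1 -> a
  T2 -> c
  T3 -> d

Fill CYK table bottom-up:
  [0..0]={B,T0}  "b"  orig:{B}
  [1..1]={B,T0}  "b"  orig:{B}
  [2..2]={B,T0}  "b"  orig:{B}
  [0..1]={S}  "bb"
  [1..2]={S}  "bb"
  [0..2]={S}  "bbb"

S ∈ T[0,2] ⇒ YES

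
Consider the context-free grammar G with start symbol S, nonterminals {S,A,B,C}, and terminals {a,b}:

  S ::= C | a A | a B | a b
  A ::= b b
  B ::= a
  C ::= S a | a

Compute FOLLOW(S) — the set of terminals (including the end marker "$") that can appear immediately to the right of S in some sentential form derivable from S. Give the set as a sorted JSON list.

FIRST iteration:
pass 1:
  A via A→b b: +{b}
  B via B→a: +{a}
  C via C→a: +{a}
  S via S→C: +{a}
  FIRST[S]={a}  FIRST[A]={b}  FIRST[B]={a}  FIRST[C]={a}
pass 2: done
  FIRST[S]={a}  FIRST[A]={b}  FIRST[B]={a}  FIRST[C]={a}

FOLLOW iteration:
FOLLOW(S) := {$}
round 1:
  C→S a: FOLLOW(S) ⊇ FIRST(a) = {a}; new: +{a}
  S→C: FOLLOW(C) ⊇ FOLLOW(S) ⊇ {$,a}; new: +{$,a}
  S→a A: FOLLOW(A) ⊇ FOLLOW(S) ⊇ {$,a}; new: +{$,a}
  S→a B: FOLLOW(B) ⊇ FOLLOW(S) ⊇ {$,a}; new: +{$,a}
  FOLLOW[S]={$,a}  FOLLOW[A]={$,a}  FOLLOW[B]={$,a}  FOLLOW[C]={$,a}
round 2: (stable)
  FOLLOW[S]={$,a}  FOLLOW[A]={$,a}  FOLLOW[B]={$,a}  FOLLOW[C]={$,a}

FOLLOW(S) = ["$", "a"]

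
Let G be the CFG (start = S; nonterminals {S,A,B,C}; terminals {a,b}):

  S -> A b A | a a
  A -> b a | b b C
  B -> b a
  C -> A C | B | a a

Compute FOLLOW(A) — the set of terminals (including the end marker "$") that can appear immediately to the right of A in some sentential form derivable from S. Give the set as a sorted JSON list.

FIRST sets, iterate to fixpoint:
iter 1:
  A via A→b a: +{b}
  B via B→b a: +{b}
  C via C→A C: +{b}
  C via C→a a: +{a}
  S via S→A b A: +{b}
  S via S→a a: +{a}
  S: {a,b}  A: {b}  B: {b}  C: {a,b}
iter 2: — fixpoint
  S: {a,b}  A: {b}  B: {b}  C: {a,b}

FOLLOW sets:
seed FOLLOW(S) with $
round 1:
  C→A C: FOLLOW(A) ⊇ FIRST(C) = {a,b}; new: +{a,b}
  S→A b A: FOLLOW(A) ⊇ FOLLOW(S) ⊇ {$}; new: +{$}
  S: {$}  A: {$,a,b}  B: {}  C: {}
round 2:
  A→b b C: FOLLOW(C) ⊇ FOLLOW(A) ⊇ {$,a,b}; new: +{$,a,b}
  C→B: FOLLOW(B) ⊇ FOLLOW(C) ⊇ {$,a,b}; new: +{$,a,b}
  S: {$}  A: {$,a,b}  B: {$,a,b}  C: {$,a,b}
round 3: (no change)
  S: {$}  A: {$,a,b}  B: {$,a,b}  C: {$,a,b}

FOLLOW(A) = ["$", "a", "b"]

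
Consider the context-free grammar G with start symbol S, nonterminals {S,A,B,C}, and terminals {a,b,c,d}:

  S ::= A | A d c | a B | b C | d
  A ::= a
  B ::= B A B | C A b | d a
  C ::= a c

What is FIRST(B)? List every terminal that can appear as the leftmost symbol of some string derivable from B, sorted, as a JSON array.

FIRST iteration:
round 1:
  A via A→a: +{a}
  B via B→d a: +{d}
  C via C→a c: +{a}
  S via S→A: +{a}
  S via S→b C: +{b}
  S via S→d: +{d}
  FIRST(S)={a,b,d}  FIRST(A)={a}  FIRST(B)={d}  FIRST(C)={a}
round 2:
  B via B→C A b: +{a}
  FIRST(S)={a,b,d}  FIRST(A)={a}  FIRST(B)={a,d}  FIRST(C)={a}
round 3: — fixpoint
  FIRST(S)={a,b,d}  FIRST(A)={a}  FIRST(B)={a,d}  FIRST(C)={a}

FIRST(B) = ["a", "d"]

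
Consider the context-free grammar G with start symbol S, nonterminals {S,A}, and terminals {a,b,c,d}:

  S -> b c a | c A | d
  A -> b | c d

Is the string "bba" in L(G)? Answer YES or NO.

Convert to CNF:
  S -> T0 A | T2 X4 | d
  A -> T0 T1 | b
  T0 -> c
  T1 -> d
  T2 -> b
  T3 -> a
  X4 -> T0 T3

CYK fill:
  T[0,0] 'b' = {A,T2}  orig:{A}
  T[1,1] 'b' = {A,T2}  orig:{A}
  T[2,2] 'a' = {T3}  orig:{}
  T[0,1] 'bb' = ∅
  T[1,2] 'ba' = ∅
  T[0,2] 'bba' = ∅

S ∉ T[0,2] ⇒ NO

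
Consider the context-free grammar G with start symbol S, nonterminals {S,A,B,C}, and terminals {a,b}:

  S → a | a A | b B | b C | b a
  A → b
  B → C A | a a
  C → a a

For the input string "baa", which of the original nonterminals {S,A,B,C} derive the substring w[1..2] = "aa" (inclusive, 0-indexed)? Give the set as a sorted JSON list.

Convert to CNF:
  S -> T0 A | T1 B | T1 C | T1 T0 | a
  A -> b
  B -> C A | T0 T0
  C -> T0 T0
  T0 -> a
  T1 -> b

CYK fill — only the sub-triangle for w[1..2]:
  [1..1]={S,T0}  "a"  orig:{S}
  [2..2]={S,T0}  "a"  orig:{S}
  [1..2]={B,C}  "aa"

Original NTs in T[1,2] deriving "aa": ["B", "C"]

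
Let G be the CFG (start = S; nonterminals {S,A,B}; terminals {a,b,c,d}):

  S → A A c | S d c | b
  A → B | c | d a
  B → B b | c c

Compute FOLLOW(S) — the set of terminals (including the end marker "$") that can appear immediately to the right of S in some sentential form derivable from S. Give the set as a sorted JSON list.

FIRST sets, iterate to fixpoint:
[1]
  A via A→c: +{c}
  A via A→d a: +{d}
  B via B→c c: +{c}
  S via S→A A c: +{c,d}
  S via S→b: +{b}
  FIRST(S)={b,c,d}  FIRST(A)={c,d}  FIRST(B)={c}
[2] done
  FIRST(S)={b,c,d}  FIRST(A)={c,d}  FIRST(B)={c}

Compute FOLLOW by fixpoint:
FOLLOW(S) := {$}
iter 1:
  B→B b: FOLLOW(B) ⊇ FIRST(b) = {b}; new: +{b}
  S→A A c: FOLLOW(A) ⊇ FIRST(A) = {c,d}; new: +{c,d}
  S→S d c: FOLLOW(S) ⊇ FIRST(d) = {d}; new: +{d}
  FOLLOW[S]={$,d}  FOLLOW[A]={c,d}  FOLLOW[B]={b}
iter 2:
  A→B: FOLLOW(B) ⊇ FOLLOW(A) ⊇ {c,d}; new: +{c,d}
  FOLLOW[S]={$,d}  FOLLOW[A]={c,d}  FOLLOW[B]={b,c,d}
iter 3: (stable)
  FOLLOW[S]={$,d}  FOLLOW[A]={c,d}  FOLLOW[B]={b,c,d}

FOLLOW(S) = ["$", "d"]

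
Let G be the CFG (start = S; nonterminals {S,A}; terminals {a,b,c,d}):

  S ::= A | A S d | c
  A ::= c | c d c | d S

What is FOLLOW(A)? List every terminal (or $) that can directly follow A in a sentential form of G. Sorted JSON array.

FIRST sets, iterate to fixpoint:
pass 1:
  A via A→c: +{c}
  A via A→d S: +{d}
  S via S→A: +{c,d}
  S: {c,d}  A: {c,d}
pass 2: (stable)
  S: {c,d}  A: {c,d}

FOLLOW sets:
seed FOLLOW(S) with $
iter 1:
  S→A: FOLLOW(A) ⊇ FOLLOW(S) ⊇ {$}; new: +{$}
  S→A S d: FOLLOW(A) ⊇ FIRST(S) = {c,d}; new: +{c,d}
  S→A S d: FOLLOW(S) ⊇ FIRST(d) = {d}; new: +{d}
  S: {$,d}  A: {$,c,d}
iter 2:
  A→d S: FOLLOW(S) ⊇ FOLLOW(A) ⊇ {$,c,d}; new: +{c}
  S: {$,c,d}  A: {$,c,d}
iter 3: (no change)
  S: {$,c,d}  A: {$,c,d}

FOLLOW(A) = ["$", "c", "d"]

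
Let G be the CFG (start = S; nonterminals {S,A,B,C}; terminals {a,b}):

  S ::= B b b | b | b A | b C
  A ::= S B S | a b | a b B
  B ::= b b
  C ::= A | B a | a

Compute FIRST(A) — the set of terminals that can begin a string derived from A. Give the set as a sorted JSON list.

FIRST sets, iterate to fixpoint:
iter 1:
  A via A→a b: +{a}
  B via B→b b: +{b}
  C via C→A: +{a}
  C via C→B a: +{b}
  S via S→B b b: +{b}
  S: {b}  A: {a}  B: {b}  C: {a,b}
iter 2:
  A via A→S B S: +{b}
  S: {b}  A: {a,b}  B: {b}  C: {a,b}
iter 3: (stable)
  S: {b}  A: {a,b}  B: {b}  C: {a,b}

FIRST(A) = ["a", "b"]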